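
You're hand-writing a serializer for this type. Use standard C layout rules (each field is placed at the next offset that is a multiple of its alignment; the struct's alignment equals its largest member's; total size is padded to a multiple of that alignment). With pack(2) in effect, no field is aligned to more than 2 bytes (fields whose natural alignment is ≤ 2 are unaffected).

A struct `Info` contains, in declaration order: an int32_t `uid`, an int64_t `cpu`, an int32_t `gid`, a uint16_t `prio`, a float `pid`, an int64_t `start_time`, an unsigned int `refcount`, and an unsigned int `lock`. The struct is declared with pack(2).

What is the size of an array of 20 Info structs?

0..4  uid  (4B, 2-aligned)
4..12  cpu  (8B, 2-aligned)
12..16  gid  (4B, 2-aligned)
16..18  prio  (2B, 2-aligned)
18..22  pid  (4B, 2-aligned)
22..30  start_time  (8B, 2-aligned)
30..34  refcount  (4B, 2-aligned)
34..38  lock  (4B, 2-aligned)
sizeof = 38, alignof = 2
array of 20: 20 × 38 = 760

760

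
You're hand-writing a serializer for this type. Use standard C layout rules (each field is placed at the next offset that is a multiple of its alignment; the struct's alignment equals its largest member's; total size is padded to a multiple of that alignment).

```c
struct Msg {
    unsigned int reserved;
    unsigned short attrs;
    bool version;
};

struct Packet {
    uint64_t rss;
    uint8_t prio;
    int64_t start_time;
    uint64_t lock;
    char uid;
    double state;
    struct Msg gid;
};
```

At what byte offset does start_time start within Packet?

Msg: reserved at 0 (size 4, align 4) → ends 4; attrs at 4 (size 2, align 2) → ends 6; version at 6 (size 1, align 1) → ends 7; tail pad 1 to reach multiple of 4; total 8 bytes, alignment 4
rss at 0 (size 8, align 8) → ends 8
prio at 8 (size 1, align 1) → ends 9
pad 7 to align 8 for start_time
start_time at 16 (size 8, align 8) → ends 24

16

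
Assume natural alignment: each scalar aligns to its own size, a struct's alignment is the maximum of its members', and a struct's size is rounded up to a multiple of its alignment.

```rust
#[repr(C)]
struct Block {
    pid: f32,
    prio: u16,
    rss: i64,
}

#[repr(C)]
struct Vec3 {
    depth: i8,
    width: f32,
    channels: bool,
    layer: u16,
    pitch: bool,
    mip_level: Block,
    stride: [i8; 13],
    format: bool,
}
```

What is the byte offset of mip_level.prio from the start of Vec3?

Block: 0..4  pid  (4B, 4-aligned); 4..6  prio  (2B, 2-aligned); 6..8  -- padding (2B); 8..16  rss  (8B, 8-aligned); sizeof = 16, alignof = 8
0..1  depth  (1B, 1-aligned)
1..4  -- padding (3B)
4..8  width  (4B, 4-aligned)
8..9  channels  (1B, 1-aligned)
9..10  -- padding (1B)
10..12  layer  (2B, 2-aligned)
12..13  pitch  (1B, 1-aligned)
13..16  -- padding (3B)
16..32  mip_level  (16B, 8-aligned)
within Block: prio at 4
16 + 4 = 20

20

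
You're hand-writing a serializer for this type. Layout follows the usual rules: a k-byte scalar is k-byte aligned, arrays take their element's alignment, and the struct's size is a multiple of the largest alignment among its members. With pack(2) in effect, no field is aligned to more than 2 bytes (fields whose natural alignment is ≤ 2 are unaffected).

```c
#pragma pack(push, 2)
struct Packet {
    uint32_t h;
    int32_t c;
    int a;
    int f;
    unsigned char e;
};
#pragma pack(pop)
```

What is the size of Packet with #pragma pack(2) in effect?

h at 0 (size 4, align 2) → ends 4
c at 4 (size 4, align 2) → ends 8
a at 8 (size 4, align 2) → ends 12
f at 12 (size 4, align 2) → ends 16
e at 16 (size 1, align 1) → ends 17
tail pad 1 to reach multiple of 2
total 18 bytes, alignment 2

18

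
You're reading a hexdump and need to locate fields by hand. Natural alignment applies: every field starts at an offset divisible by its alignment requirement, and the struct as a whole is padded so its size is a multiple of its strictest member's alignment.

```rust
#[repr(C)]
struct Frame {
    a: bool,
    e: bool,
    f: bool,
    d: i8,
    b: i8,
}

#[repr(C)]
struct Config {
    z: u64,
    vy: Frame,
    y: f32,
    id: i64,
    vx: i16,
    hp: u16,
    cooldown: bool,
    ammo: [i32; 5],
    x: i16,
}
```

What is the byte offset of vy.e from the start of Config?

Frame: @0: a [1B, align 1] → 1; @1: e [1B, align 1] → 2; @2: f [1B, align 1] → 3; @3: d [1B, align 1] → 4; @4: b [1B, align 1] → 5; size 5, align 1
@0: z [8B, align 8] → 8
@8: vy [5B, align 1] → 13
within Frame: e at 1
8 + 1 = 9

9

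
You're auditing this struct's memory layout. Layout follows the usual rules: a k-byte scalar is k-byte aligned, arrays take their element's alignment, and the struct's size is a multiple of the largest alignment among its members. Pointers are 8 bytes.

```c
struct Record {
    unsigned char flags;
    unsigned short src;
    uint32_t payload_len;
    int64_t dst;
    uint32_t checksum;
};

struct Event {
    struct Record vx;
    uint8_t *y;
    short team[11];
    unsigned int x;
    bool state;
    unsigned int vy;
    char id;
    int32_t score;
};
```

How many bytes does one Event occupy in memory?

Record: @0: flags [1B, align 1] → 1; +1 pad (align 2); @2: src [2B, align 2] → 4; @4: payload_len [4B, align 4] → 8; @8: dst [8B, align 8] → 16; @16: checksum [4B, align 4] → 20; +4 tail pad (align 8); size 24, align 8
@0: vx [24B, align 8] → 24
@24: y [8B, align 8] → 32
@32: team [22B, align 2] → 54
+2 pad (align 4)
@56: x [4B, align 4] → 60
@60: state [1B, align 1] → 61
+3 pad (align 4)
@64: vy [4B, align 4] → 68
@68: id [1B, align 1] → 69
+3 pad (align 4)
@72: score [4B, align 4] → 76
+4 tail pad (align 8)
size 80, align 8

80 bytes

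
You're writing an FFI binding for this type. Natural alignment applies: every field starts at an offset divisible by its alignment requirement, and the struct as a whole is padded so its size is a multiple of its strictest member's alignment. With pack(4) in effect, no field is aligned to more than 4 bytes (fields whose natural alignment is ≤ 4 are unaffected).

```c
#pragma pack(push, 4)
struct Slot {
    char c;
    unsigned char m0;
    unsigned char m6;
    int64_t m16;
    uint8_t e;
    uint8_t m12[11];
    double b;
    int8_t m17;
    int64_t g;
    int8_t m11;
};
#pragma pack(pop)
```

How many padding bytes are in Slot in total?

@0: c [1B, align 1] → 1
@1: m0 [1B, align 1] → 2
@2: m6 [1B, align 1] → 3
+1 pad (align 4)
@4: m16 [8B, align 4] → 12
@12: e [1B, align 1] → 13
@13: m12 [11B, align 1] → 24
@24: b [8B, align 4] → 32
@32: m17 [1B, align 1] → 33
+3 pad (align 4)
@36: g [8B, align 4] → 44
@44: m11 [1B, align 1] → 45
+3 tail pad (align 4)
size 48, align 4
data bytes 41, size 48 → padding 7

7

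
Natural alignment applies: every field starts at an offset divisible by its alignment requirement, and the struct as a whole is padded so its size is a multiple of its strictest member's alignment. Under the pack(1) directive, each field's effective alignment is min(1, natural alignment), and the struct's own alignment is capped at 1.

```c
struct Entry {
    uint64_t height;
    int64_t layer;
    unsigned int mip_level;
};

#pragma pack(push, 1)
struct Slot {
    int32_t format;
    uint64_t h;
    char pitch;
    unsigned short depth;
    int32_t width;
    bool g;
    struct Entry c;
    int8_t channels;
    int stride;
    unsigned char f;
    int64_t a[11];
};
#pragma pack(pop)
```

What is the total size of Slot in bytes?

138 bytes

Entry: 0..8  height  (8B, 8-aligned); 8..16  layer  (8B, 8-aligned); 16..20  mip_level  (4B, 4-aligned); 20..24  -- tail padding (4B); sizeof = 24, alignof = 8
0..4  format  (4B, 1-aligned)
4..12  h  (8B, 1-aligned)
12..13  pitch  (1B, 1-aligned)
13..15  depth  (2B, 1-aligned)
15..19  width  (4B, 1-aligned)
19..20  g  (1B, 1-aligned)
20..44  c  (24B, 1-aligned)
44..45  channels  (1B, 1-aligned)
45..49  stride  (4B, 1-aligned)
49..50  f  (1B, 1-aligned)
50..138  a  (88B, 1-aligned)
sizeof = 138, alignof = 1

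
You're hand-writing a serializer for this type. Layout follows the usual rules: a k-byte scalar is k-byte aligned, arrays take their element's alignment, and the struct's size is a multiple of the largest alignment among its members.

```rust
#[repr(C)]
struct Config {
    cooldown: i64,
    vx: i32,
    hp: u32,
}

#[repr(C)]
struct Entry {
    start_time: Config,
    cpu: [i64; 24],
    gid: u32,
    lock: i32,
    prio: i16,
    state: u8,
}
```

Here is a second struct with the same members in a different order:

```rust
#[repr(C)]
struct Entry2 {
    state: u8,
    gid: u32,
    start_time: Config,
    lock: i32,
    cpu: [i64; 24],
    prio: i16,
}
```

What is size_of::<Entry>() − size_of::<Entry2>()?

-8

Config: cooldown at 0 (size 8, align 8) → ends 8; vx at 8 (size 4, align 4) → ends 12; hp at 12 (size 4, align 4) → ends 16; total 16 bytes, alignment 8
start_time at 0 (size 16, align 8) → ends 16
cpu at 16 (size 192, align 8) → ends 208
gid at 208 (size 4, align 4) → ends 212
lock at 212 (size 4, align 4) → ends 216
prio at 216 (size 2, align 2) → ends 218
state at 218 (size 1, align 1) → ends 219
tail pad 5 to reach multiple of 8
total 224 bytes, alignment 8
— Entry2 —
state at 0 (size 1, align 1) → ends 1
pad 3 to align 4 for gid
gid at 4 (size 4, align 4) → ends 8
start_time at 8 (size 16, align 8) → ends 24
lock at 24 (size 4, align 4) → ends 28
pad 4 to align 8 for cpu
cpu at 32 (size 192, align 8) → ends 224
prio at 224 (size 2, align 2) → ends 226
tail pad 6 to reach multiple of 8
total 232 bytes, alignment 8
224 − 232 = -8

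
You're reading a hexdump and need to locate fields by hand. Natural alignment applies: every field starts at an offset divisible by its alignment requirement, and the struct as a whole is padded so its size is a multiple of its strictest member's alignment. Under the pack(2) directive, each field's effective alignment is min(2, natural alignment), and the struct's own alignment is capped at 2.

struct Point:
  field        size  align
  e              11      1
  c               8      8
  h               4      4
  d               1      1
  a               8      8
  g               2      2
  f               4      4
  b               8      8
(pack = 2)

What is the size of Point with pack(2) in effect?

e at 0 (size 11, align 1) → ends 11
pad 1 to align 2 for c
c at 12 (size 8, align 2) → ends 20
h at 20 (size 4, align 2) → ends 24
d at 24 (size 1, align 1) → ends 25
pad 1 to align 2 for a
a at 26 (size 8, align 2) → ends 34
g at 34 (size 2, align 2) → ends 36
f at 36 (size 4, align 2) → ends 40
b at 40 (size 8, align 2) → ends 48
total 48 bytes, alignment 2

48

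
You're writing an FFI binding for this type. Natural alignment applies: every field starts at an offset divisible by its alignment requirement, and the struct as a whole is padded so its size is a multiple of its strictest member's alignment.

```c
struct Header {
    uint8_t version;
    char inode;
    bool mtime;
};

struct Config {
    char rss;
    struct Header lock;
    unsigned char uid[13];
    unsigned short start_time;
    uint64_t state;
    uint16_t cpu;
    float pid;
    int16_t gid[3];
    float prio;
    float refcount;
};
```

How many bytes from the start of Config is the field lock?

Header: @0: version [1B, align 1] → 1; @1: inode [1B, align 1] → 2; @2: mtime [1B, align 1] → 3; size 3, align 1
@0: rss [1B, align 1] → 1
@1: lock [3B, align 1] → 4

1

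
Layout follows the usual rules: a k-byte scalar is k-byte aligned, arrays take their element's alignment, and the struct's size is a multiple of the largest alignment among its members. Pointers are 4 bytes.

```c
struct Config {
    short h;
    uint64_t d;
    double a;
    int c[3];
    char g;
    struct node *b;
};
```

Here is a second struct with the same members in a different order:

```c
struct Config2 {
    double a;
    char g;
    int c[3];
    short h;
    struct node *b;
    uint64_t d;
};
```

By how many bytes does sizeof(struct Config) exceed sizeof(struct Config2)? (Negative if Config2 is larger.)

8

h at 0 (size 2, align 2) → ends 2
pad 6 to align 8 for d
d at 8 (size 8, align 8) → ends 16
a at 16 (size 8, align 8) → ends 24
c at 24 (size 12, align 4) → ends 36
g at 36 (size 1, align 1) → ends 37
pad 3 to align 4 for b
b at 40 (size 4, align 4) → ends 44
tail pad 4 to reach multiple of 8
total 48 bytes, alignment 8
— Config2 —
a at 0 (size 8, align 8) → ends 8
g at 8 (size 1, align 1) → ends 9
pad 3 to align 4 for c
c at 12 (size 12, align 4) → ends 24
h at 24 (size 2, align 2) → ends 26
pad 2 to align 4 for b
b at 28 (size 4, align 4) → ends 32
d at 32 (size 8, align 8) → ends 40
total 40 bytes, alignment 8
48 − 40 = 8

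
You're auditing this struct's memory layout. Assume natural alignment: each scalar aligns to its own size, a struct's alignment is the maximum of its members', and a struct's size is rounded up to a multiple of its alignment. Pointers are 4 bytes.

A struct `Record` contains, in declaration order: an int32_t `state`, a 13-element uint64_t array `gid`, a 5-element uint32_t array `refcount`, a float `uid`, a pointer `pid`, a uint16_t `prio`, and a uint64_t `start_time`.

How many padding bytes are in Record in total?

6

0..4  state  (4B, 4-aligned)
4..8  -- padding (4B)
8..112  gid  (104B, 8-aligned)
112..132  refcount  (20B, 4-aligned)
132..136  uid  (4B, 4-aligned)
136..140  pid  (4B, 4-aligned)
140..142  prio  (2B, 2-aligned)
142..144  -- padding (2B)
144..152  start_time  (8B, 8-aligned)
sizeof = 152, alignof = 8
data bytes 146, size 152 → padding 6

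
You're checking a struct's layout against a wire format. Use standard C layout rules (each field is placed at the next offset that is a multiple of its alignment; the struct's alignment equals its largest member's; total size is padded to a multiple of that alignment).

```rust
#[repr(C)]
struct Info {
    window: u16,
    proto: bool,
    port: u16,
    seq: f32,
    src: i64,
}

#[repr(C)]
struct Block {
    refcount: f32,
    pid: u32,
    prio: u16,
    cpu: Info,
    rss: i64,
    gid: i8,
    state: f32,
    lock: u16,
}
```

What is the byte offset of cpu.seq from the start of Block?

Info: @0: window [2B, align 2] → 2; @2: proto [1B, align 1] → 3; +1 pad (align 2); @4: port [2B, align 2] → 6; +2 pad (align 4); @8: seq [4B, align 4] → 12; +4 pad (align 8); @16: src [8B, align 8] → 24; size 24, align 8
@0: refcount [4B, align 4] → 4
@4: pid [4B, align 4] → 8
@8: prio [2B, align 2] → 10
+6 pad (align 8)
@16: cpu [24B, align 8] → 40
within Info: seq at 8
16 + 8 = 24

24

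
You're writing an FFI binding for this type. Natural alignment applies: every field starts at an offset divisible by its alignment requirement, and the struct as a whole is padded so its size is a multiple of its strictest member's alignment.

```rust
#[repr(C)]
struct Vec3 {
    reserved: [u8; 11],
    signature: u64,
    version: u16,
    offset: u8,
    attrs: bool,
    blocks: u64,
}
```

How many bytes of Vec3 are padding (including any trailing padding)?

9

reserved at 0 (size 11, align 1) → ends 11
pad 5 to align 8 for signature
signature at 16 (size 8, align 8) → ends 24
version at 24 (size 2, align 2) → ends 26
offset at 26 (size 1, align 1) → ends 27
attrs at 27 (size 1, align 1) → ends 28
pad 4 to align 8 for blocks
blocks at 32 (size 8, align 8) → ends 40
total 40 bytes, alignment 8
data bytes 31, size 40 → padding 9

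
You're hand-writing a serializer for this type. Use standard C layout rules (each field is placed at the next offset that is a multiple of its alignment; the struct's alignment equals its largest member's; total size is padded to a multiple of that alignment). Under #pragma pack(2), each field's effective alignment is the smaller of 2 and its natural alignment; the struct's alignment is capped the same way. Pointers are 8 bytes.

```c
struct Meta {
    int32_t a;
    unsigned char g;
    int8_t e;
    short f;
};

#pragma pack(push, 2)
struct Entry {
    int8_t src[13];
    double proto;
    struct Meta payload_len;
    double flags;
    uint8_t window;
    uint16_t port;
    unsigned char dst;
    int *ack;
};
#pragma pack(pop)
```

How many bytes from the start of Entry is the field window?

38

Meta: @0: a [4B, align 4] → 4; @4: g [1B, align 1] → 5; @5: e [1B, align 1] → 6; @6: f [2B, align 2] → 8; size 8, align 4
@0: src [13B, align 1] → 13
+1 pad (align 2)
@14: proto [8B, align 2] → 22
@22: payload_len [8B, align 2] → 30
@30: flags [8B, align 2] → 38
@38: window [1B, align 1] → 39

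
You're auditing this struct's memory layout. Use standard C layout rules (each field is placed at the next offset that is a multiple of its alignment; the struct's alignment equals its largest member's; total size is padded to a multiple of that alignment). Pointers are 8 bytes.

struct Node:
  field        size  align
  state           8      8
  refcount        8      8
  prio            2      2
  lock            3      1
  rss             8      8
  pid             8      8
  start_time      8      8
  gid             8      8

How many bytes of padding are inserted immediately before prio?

0

state at 0 (size 8, align 8) → ends 8
refcount at 8 (size 8, align 8) → ends 16
prio at 16 (size 2, align 2) → ends 18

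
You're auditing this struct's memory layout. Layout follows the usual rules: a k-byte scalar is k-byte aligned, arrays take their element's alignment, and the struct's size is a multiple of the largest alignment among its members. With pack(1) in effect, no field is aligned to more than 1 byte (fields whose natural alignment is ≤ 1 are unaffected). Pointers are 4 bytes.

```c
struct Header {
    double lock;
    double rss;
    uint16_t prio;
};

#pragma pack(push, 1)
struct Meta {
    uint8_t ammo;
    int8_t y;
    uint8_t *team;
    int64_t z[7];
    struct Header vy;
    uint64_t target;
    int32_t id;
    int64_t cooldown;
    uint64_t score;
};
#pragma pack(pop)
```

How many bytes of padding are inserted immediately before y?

Header: 0..8  lock  (8B, 8-aligned); 8..16  rss  (8B, 8-aligned); 16..18  prio  (2B, 2-aligned); 18..24  -- tail padding (6B); sizeof = 24, alignof = 8
0..1  ammo  (1B, 1-aligned)
1..2  y  (1B, 1-aligned)

0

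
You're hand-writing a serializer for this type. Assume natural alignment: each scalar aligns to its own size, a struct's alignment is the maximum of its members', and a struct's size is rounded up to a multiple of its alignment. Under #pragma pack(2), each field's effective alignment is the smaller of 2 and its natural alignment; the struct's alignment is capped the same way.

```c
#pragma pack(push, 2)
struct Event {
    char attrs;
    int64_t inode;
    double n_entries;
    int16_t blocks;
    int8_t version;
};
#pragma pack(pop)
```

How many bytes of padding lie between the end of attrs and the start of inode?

@0: attrs [1B, align 1] → 1
+1 pad (align 2)
@2: inode [8B, align 2] → 10

1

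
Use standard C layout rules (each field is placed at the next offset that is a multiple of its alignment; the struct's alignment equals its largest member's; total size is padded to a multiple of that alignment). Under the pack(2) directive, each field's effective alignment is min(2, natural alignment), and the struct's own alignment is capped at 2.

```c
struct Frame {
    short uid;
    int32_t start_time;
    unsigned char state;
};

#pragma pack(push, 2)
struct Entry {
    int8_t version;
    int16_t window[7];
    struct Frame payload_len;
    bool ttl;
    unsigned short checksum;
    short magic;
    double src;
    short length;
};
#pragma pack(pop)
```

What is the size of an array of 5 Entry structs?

Frame: uid at 0 (size 2, align 2) → ends 2; pad 2 to align 4 for start_time; start_time at 4 (size 4, align 4) → ends 8; state at 8 (size 1, align 1) → ends 9; tail pad 3 to reach multiple of 4; total 12 bytes, alignment 4
version at 0 (size 1, align 1) → ends 1
pad 1 to align 2 for window
window at 2 (size 14, align 2) → ends 16
payload_len at 16 (size 12, align 2) → ends 28
ttl at 28 (size 1, align 1) → ends 29
pad 1 to align 2 for checksum
checksum at 30 (size 2, align 2) → ends 32
magic at 32 (size 2, align 2) → ends 34
src at 34 (size 8, align 2) → ends 42
length at 42 (size 2, align 2) → ends 44
total 44 bytes, alignment 2
array of 5: 5 × 44 = 220

220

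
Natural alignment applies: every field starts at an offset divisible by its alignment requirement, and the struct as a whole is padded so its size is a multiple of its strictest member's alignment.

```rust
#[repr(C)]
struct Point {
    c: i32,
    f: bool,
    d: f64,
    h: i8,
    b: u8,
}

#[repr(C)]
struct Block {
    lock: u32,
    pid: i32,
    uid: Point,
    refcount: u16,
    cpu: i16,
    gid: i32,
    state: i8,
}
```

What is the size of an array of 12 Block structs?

Point: c at 0 (size 4, align 4) → ends 4; f at 4 (size 1, align 1) → ends 5; pad 3 to align 8 for d; d at 8 (size 8, align 8) → ends 16; h at 16 (size 1, align 1) → ends 17; b at 17 (size 1, align 1) → ends 18; tail pad 6 to reach multiple of 8; total 24 bytes, alignment 8
lock at 0 (size 4, align 4) → ends 4
pid at 4 (size 4, align 4) → ends 8
uid at 8 (size 24, align 8) → ends 32
refcount at 32 (size 2, align 2) → ends 34
cpu at 34 (size 2, align 2) → ends 36
gid at 36 (size 4, align 4) → ends 40
state at 40 (size 1, align 1) → ends 41
tail pad 7 to reach multiple of 8
total 48 bytes, alignment 8
array of 12: 12 × 48 = 576

576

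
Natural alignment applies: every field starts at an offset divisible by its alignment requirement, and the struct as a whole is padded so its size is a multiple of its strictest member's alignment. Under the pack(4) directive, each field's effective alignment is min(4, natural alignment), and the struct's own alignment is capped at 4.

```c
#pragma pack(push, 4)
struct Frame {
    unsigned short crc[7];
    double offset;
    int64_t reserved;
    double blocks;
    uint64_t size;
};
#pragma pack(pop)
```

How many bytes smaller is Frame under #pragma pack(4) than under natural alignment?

natural layout:
  @0: crc [14B, align 2] → 14
  +2 pad (align 8)
  @16: offset [8B, align 8] → 24
  @24: reserved [8B, align 8] → 32
  @32: blocks [8B, align 8] → 40
  @40: size [8B, align 8] → 48
  size 48, align 8
packed(4) layout:
  @0: crc [14B, align 2] → 14
  +2 pad (align 4)
  @16: offset [8B, align 4] → 24
  @24: reserved [8B, align 4] → 32
  @32: blocks [8B, align 4] → 40
  @40: size [8B, align 4] → 48
  size 48, align 4
48 − 48 = 0

0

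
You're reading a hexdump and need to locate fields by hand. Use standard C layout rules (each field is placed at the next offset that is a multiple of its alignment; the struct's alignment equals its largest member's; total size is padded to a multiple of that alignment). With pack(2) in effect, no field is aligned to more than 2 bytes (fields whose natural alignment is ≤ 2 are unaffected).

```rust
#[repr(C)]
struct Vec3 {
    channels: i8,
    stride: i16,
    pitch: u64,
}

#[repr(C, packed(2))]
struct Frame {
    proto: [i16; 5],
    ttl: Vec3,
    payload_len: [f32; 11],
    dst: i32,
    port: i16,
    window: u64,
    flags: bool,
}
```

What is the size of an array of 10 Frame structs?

860

Vec3: channels at 0 (size 1, align 1) → ends 1; pad 1 to align 2 for stride; stride at 2 (size 2, align 2) → ends 4; pad 4 to align 8 for pitch; pitch at 8 (size 8, align 8) → ends 16; total 16 bytes, alignment 8
proto at 0 (size 10, align 2) → ends 10
ttl at 10 (size 16, align 2) → ends 26
payload_len at 26 (size 44, align 2) → ends 70
dst at 70 (size 4, align 2) → ends 74
port at 74 (size 2, align 2) → ends 76
window at 76 (size 8, align 2) → ends 84
flags at 84 (size 1, align 1) → ends 85
tail pad 1 to reach multiple of 2
total 86 bytes, alignment 2
array of 10: 10 × 86 = 860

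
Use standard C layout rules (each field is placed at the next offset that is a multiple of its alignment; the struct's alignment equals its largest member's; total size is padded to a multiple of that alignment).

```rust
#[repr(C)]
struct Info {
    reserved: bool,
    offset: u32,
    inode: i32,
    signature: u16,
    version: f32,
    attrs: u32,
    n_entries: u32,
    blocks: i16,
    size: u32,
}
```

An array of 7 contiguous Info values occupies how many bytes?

0..1  reserved  (1B, 1-aligned)
1..4  -- padding (3B)
4..8  offset  (4B, 4-aligned)
8..12  inode  (4B, 4-aligned)
12..14  signature  (2B, 2-aligned)
14..16  -- padding (2B)
16..20  version  (4B, 4-aligned)
20..24  attrs  (4B, 4-aligned)
24..28  n_entries  (4B, 4-aligned)
28..30  blocks  (2B, 2-aligned)
30..32  -- padding (2B)
32..36  size  (4B, 4-aligned)
sizeof = 36, alignof = 4
array of 7: 7 × 36 = 252

252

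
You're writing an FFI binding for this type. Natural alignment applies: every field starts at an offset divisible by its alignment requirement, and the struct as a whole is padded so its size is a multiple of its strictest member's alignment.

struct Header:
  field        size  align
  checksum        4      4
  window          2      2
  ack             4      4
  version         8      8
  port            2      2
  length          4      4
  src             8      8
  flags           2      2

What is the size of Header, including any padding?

48

checksum at 0 (size 4, align 4) → ends 4
window at 4 (size 2, align 2) → ends 6
pad 2 to align 4 for ack
ack at 8 (size 4, align 4) → ends 12
pad 4 to align 8 for version
version at 16 (size 8, align 8) → ends 24
port at 24 (size 2, align 2) → ends 26
pad 2 to align 4 for length
length at 28 (size 4, align 4) → ends 32
src at 32 (size 8, align 8) → ends 40
flags at 40 (size 2, align 2) → ends 42
tail pad 6 to reach multiple of 8
total 48 bytes, alignment 8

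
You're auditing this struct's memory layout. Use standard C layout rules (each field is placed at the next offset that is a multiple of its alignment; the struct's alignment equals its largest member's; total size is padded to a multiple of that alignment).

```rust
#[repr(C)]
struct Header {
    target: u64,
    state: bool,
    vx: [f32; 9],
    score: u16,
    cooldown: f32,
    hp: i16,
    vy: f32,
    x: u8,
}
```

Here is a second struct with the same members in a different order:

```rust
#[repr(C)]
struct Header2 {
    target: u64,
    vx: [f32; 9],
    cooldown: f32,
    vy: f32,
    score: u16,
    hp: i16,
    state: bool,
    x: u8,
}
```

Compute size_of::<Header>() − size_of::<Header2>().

0..8  target  (8B, 8-aligned)
8..9  state  (1B, 1-aligned)
9..12  -- padding (3B)
12..48  vx  (36B, 4-aligned)
48..50  score  (2B, 2-aligned)
50..52  -- padding (2B)
52..56  cooldown  (4B, 4-aligned)
56..58  hp  (2B, 2-aligned)
58..60  -- padding (2B)
60..64  vy  (4B, 4-aligned)
64..65  x  (1B, 1-aligned)
65..72  -- tail padding (7B)
sizeof = 72, alignof = 8
— Header2 —
0..8  target  (8B, 8-aligned)
8..44  vx  (36B, 4-aligned)
44..48  cooldown  (4B, 4-aligned)
48..52  vy  (4B, 4-aligned)
52..54  score  (2B, 2-aligned)
54..56  hp  (2B, 2-aligned)
56..57  state  (1B, 1-aligned)
57..58  x  (1B, 1-aligned)
58..64  -- tail padding (6B)
sizeof = 64, alignof = 8
72 − 64 = 8

8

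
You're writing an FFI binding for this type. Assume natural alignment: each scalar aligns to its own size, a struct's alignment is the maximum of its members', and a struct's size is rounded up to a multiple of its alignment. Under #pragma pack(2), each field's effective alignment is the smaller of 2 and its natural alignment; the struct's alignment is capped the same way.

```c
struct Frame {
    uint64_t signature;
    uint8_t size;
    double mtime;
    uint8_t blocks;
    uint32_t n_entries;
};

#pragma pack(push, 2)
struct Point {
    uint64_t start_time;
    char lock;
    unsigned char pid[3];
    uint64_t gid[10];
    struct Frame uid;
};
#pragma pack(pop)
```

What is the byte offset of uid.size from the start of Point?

100

Frame: @0: signature [8B, align 8] → 8; @8: size [1B, align 1] → 9; +7 pad (align 8); @16: mtime [8B, align 8] → 24; @24: blocks [1B, align 1] → 25; +3 pad (align 4); @28: n_entries [4B, align 4] → 32; size 32, align 8
@0: start_time [8B, align 2] → 8
@8: lock [1B, align 1] → 9
@9: pid [3B, align 1] → 12
@12: gid [80B, align 2] → 92
@92: uid [32B, align 2] → 124
within Frame: size at 8
92 + 8 = 100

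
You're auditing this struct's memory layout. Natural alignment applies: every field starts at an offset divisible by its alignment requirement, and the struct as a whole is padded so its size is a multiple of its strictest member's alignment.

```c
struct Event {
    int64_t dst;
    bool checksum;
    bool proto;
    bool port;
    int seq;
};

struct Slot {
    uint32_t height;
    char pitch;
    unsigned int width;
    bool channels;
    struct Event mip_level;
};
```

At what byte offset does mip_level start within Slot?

16

Event: dst at 0 (size 8, align 8) → ends 8; checksum at 8 (size 1, align 1) → ends 9; proto at 9 (size 1, align 1) → ends 10; port at 10 (size 1, align 1) → ends 11; pad 1 to align 4 for seq; seq at 12 (size 4, align 4) → ends 16; total 16 bytes, alignment 8
height at 0 (size 4, align 4) → ends 4
pitch at 4 (size 1, align 1) → ends 5
pad 3 to align 4 for width
width at 8 (size 4, align 4) → ends 12
channels at 12 (size 1, align 1) → ends 13
pad 3 to align 8 for mip_level
mip_level at 16 (size 16, align 8) → ends 32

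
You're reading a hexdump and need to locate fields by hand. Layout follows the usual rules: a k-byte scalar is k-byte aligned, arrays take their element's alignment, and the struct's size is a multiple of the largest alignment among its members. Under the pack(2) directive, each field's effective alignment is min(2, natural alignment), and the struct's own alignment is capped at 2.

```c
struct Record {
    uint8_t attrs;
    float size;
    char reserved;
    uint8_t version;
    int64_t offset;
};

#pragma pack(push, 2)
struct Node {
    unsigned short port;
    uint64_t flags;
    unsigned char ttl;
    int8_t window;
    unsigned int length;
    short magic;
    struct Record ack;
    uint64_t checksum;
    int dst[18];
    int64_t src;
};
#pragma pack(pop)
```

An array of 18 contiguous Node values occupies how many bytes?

Record: 0..1  attrs  (1B, 1-aligned); 1..4  -- padding (3B); 4..8  size  (4B, 4-aligned); 8..9  reserved  (1B, 1-aligned); 9..10  version  (1B, 1-aligned); 10..16  -- padding (6B); 16..24  offset  (8B, 8-aligned); sizeof = 24, alignof = 8
0..2  port  (2B, 2-aligned)
2..10  flags  (8B, 2-aligned)
10..11  ttl  (1B, 1-aligned)
11..12  window  (1B, 1-aligned)
12..16  length  (4B, 2-aligned)
16..18  magic  (2B, 2-aligned)
18..42  ack  (24B, 2-aligned)
42..50  checksum  (8B, 2-aligned)
50..122  dst  (72B, 2-aligned)
122..130  src  (8B, 2-aligned)
sizeof = 130, alignof = 2
array of 18: 18 × 130 = 2340

2340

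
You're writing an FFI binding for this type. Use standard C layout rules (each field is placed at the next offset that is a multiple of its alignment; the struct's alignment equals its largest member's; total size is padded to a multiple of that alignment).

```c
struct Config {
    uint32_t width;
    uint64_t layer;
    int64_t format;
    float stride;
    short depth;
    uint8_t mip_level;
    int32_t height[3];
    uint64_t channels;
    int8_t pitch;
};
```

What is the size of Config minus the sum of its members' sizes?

16

@0: width [4B, align 4] → 4
+4 pad (align 8)
@8: layer [8B, align 8] → 16
@16: format [8B, align 8] → 24
@24: stride [4B, align 4] → 28
@28: depth [2B, align 2] → 30
@30: mip_level [1B, align 1] → 31
+1 pad (align 4)
@32: height [12B, align 4] → 44
+4 pad (align 8)
@48: channels [8B, align 8] → 56
@56: pitch [1B, align 1] → 57
+7 tail pad (align 8)
size 64, align 8
data bytes 48, size 64 → padding 16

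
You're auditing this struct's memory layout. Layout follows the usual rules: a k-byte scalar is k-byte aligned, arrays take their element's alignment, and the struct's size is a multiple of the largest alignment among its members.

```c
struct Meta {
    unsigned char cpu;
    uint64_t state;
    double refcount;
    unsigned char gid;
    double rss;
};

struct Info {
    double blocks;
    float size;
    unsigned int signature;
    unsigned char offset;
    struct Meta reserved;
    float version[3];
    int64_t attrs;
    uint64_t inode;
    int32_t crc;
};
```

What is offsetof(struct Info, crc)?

Meta: 0..1  cpu  (1B, 1-aligned); 1..8  -- padding (7B); 8..16  state  (8B, 8-aligned); 16..24  refcount  (8B, 8-aligned); 24..25  gid  (1B, 1-aligned); 25..32  -- padding (7B); 32..40  rss  (8B, 8-aligned); sizeof = 40, alignof = 8
0..8  blocks  (8B, 8-aligned)
8..12  size  (4B, 4-aligned)
12..16  signature  (4B, 4-aligned)
16..17  offset  (1B, 1-aligned)
17..24  -- padding (7B)
24..64  reserved  (40B, 8-aligned)
64..76  version  (12B, 4-aligned)
76..80  -- padding (4B)
80..88  attrs  (8B, 8-aligned)
88..96  inode  (8B, 8-aligned)
96..100  crc  (4B, 4-aligned)

96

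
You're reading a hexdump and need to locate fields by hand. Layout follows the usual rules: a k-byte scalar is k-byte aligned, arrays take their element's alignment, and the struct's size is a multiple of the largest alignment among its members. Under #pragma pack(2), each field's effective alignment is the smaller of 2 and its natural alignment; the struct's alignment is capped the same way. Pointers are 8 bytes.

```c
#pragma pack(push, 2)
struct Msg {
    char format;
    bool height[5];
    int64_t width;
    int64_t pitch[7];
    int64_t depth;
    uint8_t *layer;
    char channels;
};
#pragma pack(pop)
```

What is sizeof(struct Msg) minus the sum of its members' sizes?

1

format at 0 (size 1, align 1) → ends 1
height at 1 (size 5, align 1) → ends 6
width at 6 (size 8, align 2) → ends 14
pitch at 14 (size 56, align 2) → ends 70
depth at 70 (size 8, align 2) → ends 78
layer at 78 (size 8, align 2) → ends 86
channels at 86 (size 1, align 1) → ends 87
tail pad 1 to reach multiple of 2
total 88 bytes, alignment 2
data bytes 87, size 88 → padding 1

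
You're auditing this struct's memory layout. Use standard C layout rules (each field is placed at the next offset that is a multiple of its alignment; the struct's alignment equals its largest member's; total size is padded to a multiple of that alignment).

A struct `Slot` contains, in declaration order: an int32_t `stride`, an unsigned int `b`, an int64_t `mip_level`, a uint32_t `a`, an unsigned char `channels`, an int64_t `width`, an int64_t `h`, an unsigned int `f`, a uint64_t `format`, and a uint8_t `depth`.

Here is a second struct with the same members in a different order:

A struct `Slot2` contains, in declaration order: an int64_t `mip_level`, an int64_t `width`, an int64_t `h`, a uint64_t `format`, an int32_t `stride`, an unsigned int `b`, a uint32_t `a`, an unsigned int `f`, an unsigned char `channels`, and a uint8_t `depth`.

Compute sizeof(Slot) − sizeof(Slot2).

8

stride at 0 (size 4, align 4) → ends 4
b at 4 (size 4, align 4) → ends 8
mip_level at 8 (size 8, align 8) → ends 16
a at 16 (size 4, align 4) → ends 20
channels at 20 (size 1, align 1) → ends 21
pad 3 to align 8 for width
width at 24 (size 8, align 8) → ends 32
h at 32 (size 8, align 8) → ends 40
f at 40 (size 4, align 4) → ends 44
pad 4 to align 8 for format
format at 48 (size 8, align 8) → ends 56
depth at 56 (size 1, align 1) → ends 57
tail pad 7 to reach multiple of 8
total 64 bytes, alignment 8
— Slot2 —
mip_level at 0 (size 8, align 8) → ends 8
width at 8 (size 8, align 8) → ends 16
h at 16 (size 8, align 8) → ends 24
format at 24 (size 8, align 8) → ends 32
stride at 32 (size 4, align 4) → ends 36
b at 36 (size 4, align 4) → ends 40
a at 40 (size 4, align 4) → ends 44
f at 44 (size 4, align 4) → ends 48
channels at 48 (size 1, align 1) → ends 49
depth at 49 (size 1, align 1) → ends 50
tail pad 6 to reach multiple of 8
total 56 bytes, alignment 8
64 − 56 = 8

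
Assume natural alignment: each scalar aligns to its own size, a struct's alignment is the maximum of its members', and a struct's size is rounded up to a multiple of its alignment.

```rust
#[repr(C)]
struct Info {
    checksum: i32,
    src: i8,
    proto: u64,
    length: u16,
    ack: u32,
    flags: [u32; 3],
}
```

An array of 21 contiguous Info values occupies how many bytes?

840

@0: checksum [4B, align 4] → 4
@4: src [1B, align 1] → 5
+3 pad (align 8)
@8: proto [8B, align 8] → 16
@16: length [2B, align 2] → 18
+2 pad (align 4)
@20: ack [4B, align 4] → 24
@24: flags [12B, align 4] → 36
+4 tail pad (align 8)
size 40, align 8
array of 21: 21 × 40 = 840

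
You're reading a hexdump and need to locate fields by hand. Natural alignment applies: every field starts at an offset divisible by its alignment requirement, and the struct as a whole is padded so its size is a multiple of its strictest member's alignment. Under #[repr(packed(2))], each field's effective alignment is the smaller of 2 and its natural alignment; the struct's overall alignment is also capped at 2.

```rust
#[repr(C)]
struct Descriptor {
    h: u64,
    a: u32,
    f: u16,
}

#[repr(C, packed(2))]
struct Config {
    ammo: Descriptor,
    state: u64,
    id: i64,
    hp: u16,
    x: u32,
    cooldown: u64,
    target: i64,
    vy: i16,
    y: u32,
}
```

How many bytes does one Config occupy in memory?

60 bytes

Descriptor: 0..8  h  (8B, 8-aligned); 8..12  a  (4B, 4-aligned); 12..14  f  (2B, 2-aligned); 14..16  -- tail padding (2B); sizeof = 16, alignof = 8
0..16  ammo  (16B, 2-aligned)
16..24  state  (8B, 2-aligned)
24..32  id  (8B, 2-aligned)
32..34  hp  (2B, 2-aligned)
34..38  x  (4B, 2-aligned)
38..46  cooldown  (8B, 2-aligned)
46..54  target  (8B, 2-aligned)
54..56  vy  (2B, 2-aligned)
56..60  y  (4B, 2-aligned)
sizeof = 60, alignof = 2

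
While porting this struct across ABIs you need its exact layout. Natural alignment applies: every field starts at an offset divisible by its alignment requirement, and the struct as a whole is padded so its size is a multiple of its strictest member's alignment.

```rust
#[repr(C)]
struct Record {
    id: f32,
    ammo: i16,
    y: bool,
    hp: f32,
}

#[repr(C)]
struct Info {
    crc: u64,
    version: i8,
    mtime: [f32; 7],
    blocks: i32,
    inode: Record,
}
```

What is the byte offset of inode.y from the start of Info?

Record: @0: id [4B, align 4] → 4; @4: ammo [2B, align 2] → 6; @6: y [1B, align 1] → 7; +1 pad (align 4); @8: hp [4B, align 4] → 12; size 12, align 4
@0: crc [8B, align 8] → 8
@8: version [1B, align 1] → 9
+3 pad (align 4)
@12: mtime [28B, align 4] → 40
@40: blocks [4B, align 4] → 44
@44: inode [12B, align 4] → 56
within Record: y at 6
44 + 6 = 50

50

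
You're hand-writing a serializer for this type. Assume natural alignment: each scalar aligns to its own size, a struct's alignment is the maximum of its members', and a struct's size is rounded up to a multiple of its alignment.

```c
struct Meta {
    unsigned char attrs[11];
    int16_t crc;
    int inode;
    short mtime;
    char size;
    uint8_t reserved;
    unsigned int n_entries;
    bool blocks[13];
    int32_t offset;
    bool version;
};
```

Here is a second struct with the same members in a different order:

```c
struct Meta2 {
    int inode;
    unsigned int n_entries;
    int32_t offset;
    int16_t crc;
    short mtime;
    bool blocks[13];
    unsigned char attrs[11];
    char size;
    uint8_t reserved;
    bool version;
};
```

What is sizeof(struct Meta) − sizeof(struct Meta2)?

8

0..11  attrs  (11B, 1-aligned)
11..12  -- padding (1B)
12..14  crc  (2B, 2-aligned)
14..16  -- padding (2B)
16..20  inode  (4B, 4-aligned)
20..22  mtime  (2B, 2-aligned)
22..23  size  (1B, 1-aligned)
23..24  reserved  (1B, 1-aligned)
24..28  n_entries  (4B, 4-aligned)
28..41  blocks  (13B, 1-aligned)
41..44  -- padding (3B)
44..48  offset  (4B, 4-aligned)
48..49  version  (1B, 1-aligned)
49..52  -- tail padding (3B)
sizeof = 52, alignof = 4
— Meta2 —
0..4  inode  (4B, 4-aligned)
4..8  n_entries  (4B, 4-aligned)
8..12  offset  (4B, 4-aligned)
12..14  crc  (2B, 2-aligned)
14..16  mtime  (2B, 2-aligned)
16..29  blocks  (13B, 1-aligned)
29..40  attrs  (11B, 1-aligned)
40..41  size  (1B, 1-aligned)
41..42  reserved  (1B, 1-aligned)
42..43  version  (1B, 1-aligned)
43..44  -- tail padding (1B)
sizeof = 44, alignof = 4
52 − 44 = 8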